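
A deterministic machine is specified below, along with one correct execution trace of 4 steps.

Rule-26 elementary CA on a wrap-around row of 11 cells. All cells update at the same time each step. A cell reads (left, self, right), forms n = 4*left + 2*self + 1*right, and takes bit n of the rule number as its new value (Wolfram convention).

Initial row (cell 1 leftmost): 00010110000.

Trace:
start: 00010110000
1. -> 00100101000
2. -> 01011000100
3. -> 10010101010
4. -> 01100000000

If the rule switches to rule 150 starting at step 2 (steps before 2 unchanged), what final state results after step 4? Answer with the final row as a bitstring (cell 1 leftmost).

(re-executing steps 2..4 under rule 150; state before step 2: 00100101000)
2. -> 01111101100
3. -> 10111000010
4. -> 10010100110

10010100110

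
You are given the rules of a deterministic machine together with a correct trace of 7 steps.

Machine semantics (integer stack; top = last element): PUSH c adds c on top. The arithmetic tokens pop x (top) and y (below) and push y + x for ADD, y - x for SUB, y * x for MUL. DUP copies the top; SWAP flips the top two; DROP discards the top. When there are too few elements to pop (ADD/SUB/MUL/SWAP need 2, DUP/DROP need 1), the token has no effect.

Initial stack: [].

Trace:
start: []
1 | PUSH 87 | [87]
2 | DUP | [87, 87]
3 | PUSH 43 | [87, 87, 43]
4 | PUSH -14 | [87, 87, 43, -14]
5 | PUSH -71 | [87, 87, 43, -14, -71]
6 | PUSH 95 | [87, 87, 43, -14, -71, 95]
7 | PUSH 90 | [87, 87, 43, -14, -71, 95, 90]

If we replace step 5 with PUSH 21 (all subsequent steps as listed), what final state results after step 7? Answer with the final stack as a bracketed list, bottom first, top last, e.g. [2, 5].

[87, 87, 43, -14, 21, 95, 90]

(re-executing from step 5 with the substitution; state before step 5: [87, 87, 43, -14])
5 | PUSH 21 | [87, 87, 43, -14, 21]
6 | PUSH 95 | [87, 87, 43, -14, 21, 95]
7 | PUSH 90 | [87, 87, 43, -14, 21, 95, 90]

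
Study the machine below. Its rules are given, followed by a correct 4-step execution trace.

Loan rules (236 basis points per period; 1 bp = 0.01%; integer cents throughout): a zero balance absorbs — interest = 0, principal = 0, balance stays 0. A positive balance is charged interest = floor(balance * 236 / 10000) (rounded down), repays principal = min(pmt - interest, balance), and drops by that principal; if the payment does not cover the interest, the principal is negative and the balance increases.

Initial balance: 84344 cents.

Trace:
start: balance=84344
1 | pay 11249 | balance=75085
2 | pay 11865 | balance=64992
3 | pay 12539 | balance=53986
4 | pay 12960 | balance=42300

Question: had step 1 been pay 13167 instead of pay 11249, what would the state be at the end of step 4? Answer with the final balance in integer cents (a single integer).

(re-executing from step 1 with the substitution; state before step 1: balance=84344)
1 | pay 13167 | balance=73167
2 | pay 11865 | balance=63028
3 | pay 12539 | balance=51976
4 | pay 12960 | balance=40242

40242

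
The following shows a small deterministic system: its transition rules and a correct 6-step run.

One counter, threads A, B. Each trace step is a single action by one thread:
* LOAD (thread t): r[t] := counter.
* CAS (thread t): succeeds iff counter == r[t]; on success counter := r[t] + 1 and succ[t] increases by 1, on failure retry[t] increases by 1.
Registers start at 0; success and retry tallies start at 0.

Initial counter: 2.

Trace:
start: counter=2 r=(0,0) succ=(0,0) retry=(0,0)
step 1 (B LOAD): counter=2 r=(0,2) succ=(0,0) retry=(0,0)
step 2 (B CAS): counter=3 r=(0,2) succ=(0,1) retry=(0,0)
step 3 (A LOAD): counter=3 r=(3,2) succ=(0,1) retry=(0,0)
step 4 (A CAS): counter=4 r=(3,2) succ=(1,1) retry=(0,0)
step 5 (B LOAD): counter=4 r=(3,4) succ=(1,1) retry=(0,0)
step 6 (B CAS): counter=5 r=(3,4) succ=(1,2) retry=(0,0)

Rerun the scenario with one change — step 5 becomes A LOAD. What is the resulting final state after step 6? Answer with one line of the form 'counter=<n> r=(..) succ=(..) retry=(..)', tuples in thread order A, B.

(re-executing from step 5 with the substitution; state before step 5: counter=4 r=(3,2) succ=(1,1) retry=(0,0))
step 5 (A LOAD): counter=4 r=(4,2) succ=(1,1) retry=(0,0)
step 6 (B CAS): counter=4 r=(4,2) succ=(1,1) retry=(0,1)

counter=4 r=(4,2) succ=(1,1) retry=(0,1)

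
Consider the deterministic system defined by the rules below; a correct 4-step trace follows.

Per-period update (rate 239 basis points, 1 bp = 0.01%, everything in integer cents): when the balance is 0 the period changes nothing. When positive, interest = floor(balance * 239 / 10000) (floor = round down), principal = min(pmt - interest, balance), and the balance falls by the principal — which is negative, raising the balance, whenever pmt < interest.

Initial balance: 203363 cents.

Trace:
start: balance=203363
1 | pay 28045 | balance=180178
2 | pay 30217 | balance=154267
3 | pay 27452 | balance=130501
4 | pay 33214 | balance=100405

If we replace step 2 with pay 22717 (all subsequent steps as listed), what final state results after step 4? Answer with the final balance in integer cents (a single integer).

108269

(re-executing from step 2 with the substitution; state before step 2: balance=180178)
2 | pay 22717 | balance=161767
3 | pay 27452 | balance=138181
4 | pay 33214 | balance=108269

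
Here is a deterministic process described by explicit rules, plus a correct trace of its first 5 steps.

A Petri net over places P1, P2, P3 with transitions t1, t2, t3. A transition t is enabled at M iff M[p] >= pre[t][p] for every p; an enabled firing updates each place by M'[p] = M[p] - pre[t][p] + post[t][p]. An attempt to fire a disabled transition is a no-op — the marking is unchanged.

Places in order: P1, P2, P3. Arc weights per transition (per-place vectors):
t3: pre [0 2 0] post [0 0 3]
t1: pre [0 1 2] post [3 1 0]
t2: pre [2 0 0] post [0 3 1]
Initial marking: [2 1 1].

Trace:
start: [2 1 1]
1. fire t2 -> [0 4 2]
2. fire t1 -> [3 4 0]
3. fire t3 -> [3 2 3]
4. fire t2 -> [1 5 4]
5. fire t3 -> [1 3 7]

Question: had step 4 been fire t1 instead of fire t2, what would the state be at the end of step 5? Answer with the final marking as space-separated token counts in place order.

(re-executing from step 4 with the substitution; state before step 4: [3 2 3])
4. fire t1 -> [6 2 1]
5. fire t3 -> [6 0 4]

6 0 4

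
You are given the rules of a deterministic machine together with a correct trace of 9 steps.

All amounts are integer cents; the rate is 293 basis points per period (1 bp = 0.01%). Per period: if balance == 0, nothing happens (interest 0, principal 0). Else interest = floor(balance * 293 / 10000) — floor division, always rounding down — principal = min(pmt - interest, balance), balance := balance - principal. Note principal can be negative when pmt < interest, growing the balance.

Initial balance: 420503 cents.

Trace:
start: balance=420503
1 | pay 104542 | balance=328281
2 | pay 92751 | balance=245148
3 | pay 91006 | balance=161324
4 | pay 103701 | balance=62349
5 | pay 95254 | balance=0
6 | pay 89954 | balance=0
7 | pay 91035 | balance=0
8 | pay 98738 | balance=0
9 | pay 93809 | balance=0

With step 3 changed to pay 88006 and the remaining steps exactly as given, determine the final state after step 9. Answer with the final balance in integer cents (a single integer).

(re-executing from step 3 with the substitution; state before step 3: balance=245148)
3 | pay 88006 | balance=164324
4 | pay 103701 | balance=65437
5 | pay 95254 | balance=0
6 | pay 89954 | balance=0
7 | pay 91035 | balance=0
8 | pay 98738 | balance=0
9 | pay 93809 | balance=0

0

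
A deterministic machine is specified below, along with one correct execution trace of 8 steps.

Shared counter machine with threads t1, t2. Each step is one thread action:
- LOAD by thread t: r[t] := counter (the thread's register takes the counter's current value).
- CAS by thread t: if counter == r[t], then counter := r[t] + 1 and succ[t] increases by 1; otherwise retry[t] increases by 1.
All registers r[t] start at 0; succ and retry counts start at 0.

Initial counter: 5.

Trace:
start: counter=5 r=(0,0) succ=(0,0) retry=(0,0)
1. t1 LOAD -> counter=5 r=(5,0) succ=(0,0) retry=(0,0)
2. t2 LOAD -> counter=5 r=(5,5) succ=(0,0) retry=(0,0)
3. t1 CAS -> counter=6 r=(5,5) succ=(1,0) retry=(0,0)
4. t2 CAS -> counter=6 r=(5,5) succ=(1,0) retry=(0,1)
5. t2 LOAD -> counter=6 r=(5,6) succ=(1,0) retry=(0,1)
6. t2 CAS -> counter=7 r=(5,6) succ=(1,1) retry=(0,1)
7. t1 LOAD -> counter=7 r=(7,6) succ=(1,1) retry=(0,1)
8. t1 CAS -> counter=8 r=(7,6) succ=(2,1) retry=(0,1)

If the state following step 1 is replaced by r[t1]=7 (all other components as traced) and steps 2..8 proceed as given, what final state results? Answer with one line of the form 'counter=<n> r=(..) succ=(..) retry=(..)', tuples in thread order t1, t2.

counter=8 r=(7,6) succ=(1,2) retry=(1,0)

state after step 1 := counter=5 r=(7,0) succ=(0,0) retry=(0,0)
2. t2 LOAD -> counter=5 r=(7,5) succ=(0,0) retry=(0,0)
3. t1 CAS -> counter=5 r=(7,5) succ=(0,0) retry=(1,0)
4. t2 CAS -> counter=6 r=(7,5) succ=(0,1) retry=(1,0)
5. t2 LOAD -> counter=6 r=(7,6) succ=(0,1) retry=(1,0)
6. t2 CAS -> counter=7 r=(7,6) succ=(0,2) retry=(1,0)
7. t1 LOAD -> counter=7 r=(7,6) succ=(0,2) retry=(1,0)
8. t1 CAS -> counter=8 r=(7,6) succ=(1,2) retry=(1,0)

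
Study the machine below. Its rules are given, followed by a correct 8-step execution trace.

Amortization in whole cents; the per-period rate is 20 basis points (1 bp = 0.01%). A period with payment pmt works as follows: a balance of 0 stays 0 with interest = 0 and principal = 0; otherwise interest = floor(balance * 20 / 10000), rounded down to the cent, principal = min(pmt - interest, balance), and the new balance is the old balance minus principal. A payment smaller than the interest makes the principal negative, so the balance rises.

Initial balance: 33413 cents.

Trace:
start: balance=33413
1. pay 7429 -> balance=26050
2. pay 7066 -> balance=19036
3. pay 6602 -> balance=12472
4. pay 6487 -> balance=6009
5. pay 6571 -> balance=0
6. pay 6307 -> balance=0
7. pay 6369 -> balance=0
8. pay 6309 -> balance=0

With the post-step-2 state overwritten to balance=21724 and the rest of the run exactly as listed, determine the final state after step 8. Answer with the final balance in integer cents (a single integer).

state after step 2 := balance=21724
3. pay 6602 -> balance=15165
4. pay 6487 -> balance=8708
5. pay 6571 -> balance=2154
6. pay 6307 -> balance=0
7. pay 6369 -> balance=0
8. pay 6309 -> balance=0

0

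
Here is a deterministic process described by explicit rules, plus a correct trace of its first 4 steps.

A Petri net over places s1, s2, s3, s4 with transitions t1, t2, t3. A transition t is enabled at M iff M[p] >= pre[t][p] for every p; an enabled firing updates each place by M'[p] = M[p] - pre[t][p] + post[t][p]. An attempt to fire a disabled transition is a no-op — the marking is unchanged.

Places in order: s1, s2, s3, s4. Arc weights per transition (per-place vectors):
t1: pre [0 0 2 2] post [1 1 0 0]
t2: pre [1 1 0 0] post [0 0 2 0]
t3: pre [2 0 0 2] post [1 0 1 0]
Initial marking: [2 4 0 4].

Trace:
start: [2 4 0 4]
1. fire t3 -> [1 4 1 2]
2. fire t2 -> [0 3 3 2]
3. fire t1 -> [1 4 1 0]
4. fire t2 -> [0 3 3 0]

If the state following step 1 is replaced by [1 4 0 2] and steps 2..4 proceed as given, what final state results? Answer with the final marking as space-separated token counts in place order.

state after step 1 := [1 4 0 2]
2. fire t2 -> [0 3 2 2]
3. fire t1 -> [1 4 0 0]
4. fire t2 -> [0 3 2 0]

0 3 2 0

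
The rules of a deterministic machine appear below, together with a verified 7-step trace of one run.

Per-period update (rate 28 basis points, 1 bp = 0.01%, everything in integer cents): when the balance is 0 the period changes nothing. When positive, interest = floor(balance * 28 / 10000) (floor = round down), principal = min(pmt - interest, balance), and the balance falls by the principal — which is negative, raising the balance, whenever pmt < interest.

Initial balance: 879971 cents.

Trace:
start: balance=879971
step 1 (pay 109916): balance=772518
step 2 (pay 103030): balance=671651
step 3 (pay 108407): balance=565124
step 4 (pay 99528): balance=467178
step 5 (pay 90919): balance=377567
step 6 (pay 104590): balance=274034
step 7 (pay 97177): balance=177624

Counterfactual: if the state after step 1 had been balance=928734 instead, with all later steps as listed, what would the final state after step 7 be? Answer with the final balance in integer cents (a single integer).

336482

state after step 1 := balance=928734
step 2 (pay 103030): balance=828304
step 3 (pay 108407): balance=722216
step 4 (pay 99528): balance=624710
step 5 (pay 90919): balance=535540
step 6 (pay 104590): balance=432449
step 7 (pay 97177): balance=336482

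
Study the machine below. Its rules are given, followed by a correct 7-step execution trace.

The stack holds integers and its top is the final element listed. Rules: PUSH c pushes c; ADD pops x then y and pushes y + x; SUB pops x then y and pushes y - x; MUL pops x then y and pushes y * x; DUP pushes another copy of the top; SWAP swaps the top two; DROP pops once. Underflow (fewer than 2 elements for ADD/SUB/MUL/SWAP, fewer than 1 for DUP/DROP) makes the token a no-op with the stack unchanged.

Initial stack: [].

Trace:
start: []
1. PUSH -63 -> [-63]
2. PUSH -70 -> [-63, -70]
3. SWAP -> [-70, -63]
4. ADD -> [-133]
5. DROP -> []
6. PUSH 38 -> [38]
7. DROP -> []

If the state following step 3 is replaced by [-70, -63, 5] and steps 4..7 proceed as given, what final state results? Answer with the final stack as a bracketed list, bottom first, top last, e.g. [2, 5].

state after step 3 := [-70, -63, 5]
4. ADD -> [-70, -58]
5. DROP -> [-70]
6. PUSH 38 -> [-70, 38]
7. DROP -> [-70]

[-70]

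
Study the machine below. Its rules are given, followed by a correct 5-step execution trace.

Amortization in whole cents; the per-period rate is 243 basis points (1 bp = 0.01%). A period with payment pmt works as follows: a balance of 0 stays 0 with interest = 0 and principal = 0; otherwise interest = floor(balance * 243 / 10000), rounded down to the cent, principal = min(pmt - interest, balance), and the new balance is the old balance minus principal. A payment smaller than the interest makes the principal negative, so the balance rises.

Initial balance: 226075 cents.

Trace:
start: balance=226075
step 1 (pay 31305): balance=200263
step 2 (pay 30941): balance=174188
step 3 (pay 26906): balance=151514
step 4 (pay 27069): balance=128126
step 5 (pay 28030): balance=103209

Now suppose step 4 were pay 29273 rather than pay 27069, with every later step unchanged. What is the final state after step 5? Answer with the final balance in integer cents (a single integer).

100951

(re-executing from step 4 with the substitution; state before step 4: balance=151514)
step 4 (pay 29273): balance=125922
step 5 (pay 28030): balance=100951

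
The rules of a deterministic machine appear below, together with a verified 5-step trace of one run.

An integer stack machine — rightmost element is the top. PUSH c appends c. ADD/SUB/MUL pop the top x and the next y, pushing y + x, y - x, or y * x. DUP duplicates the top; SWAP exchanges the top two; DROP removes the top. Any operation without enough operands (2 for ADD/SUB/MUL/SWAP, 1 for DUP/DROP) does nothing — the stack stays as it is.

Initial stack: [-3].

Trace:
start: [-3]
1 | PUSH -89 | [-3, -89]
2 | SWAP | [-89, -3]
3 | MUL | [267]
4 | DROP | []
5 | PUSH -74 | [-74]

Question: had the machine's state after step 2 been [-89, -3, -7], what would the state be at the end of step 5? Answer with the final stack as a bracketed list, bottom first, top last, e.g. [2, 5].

state after step 2 := [-89, -3, -7]
3 | MUL | [-89, 21]
4 | DROP | [-89]
5 | PUSH -74 | [-89, -74]

[-89, -74]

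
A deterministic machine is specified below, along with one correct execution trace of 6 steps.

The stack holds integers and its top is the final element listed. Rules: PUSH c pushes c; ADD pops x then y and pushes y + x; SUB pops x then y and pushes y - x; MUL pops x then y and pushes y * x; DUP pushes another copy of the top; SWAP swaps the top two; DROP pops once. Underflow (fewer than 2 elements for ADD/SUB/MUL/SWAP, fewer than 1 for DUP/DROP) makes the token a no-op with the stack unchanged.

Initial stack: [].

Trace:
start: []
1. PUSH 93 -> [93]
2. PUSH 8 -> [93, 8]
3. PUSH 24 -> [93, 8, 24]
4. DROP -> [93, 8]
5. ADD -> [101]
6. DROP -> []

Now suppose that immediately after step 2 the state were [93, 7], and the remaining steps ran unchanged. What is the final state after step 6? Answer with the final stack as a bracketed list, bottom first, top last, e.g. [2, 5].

[]

state after step 2 := [93, 7]
3. PUSH 24 -> [93, 7, 24]
4. DROP -> [93, 7]
5. ADD -> [100]
6. DROP -> []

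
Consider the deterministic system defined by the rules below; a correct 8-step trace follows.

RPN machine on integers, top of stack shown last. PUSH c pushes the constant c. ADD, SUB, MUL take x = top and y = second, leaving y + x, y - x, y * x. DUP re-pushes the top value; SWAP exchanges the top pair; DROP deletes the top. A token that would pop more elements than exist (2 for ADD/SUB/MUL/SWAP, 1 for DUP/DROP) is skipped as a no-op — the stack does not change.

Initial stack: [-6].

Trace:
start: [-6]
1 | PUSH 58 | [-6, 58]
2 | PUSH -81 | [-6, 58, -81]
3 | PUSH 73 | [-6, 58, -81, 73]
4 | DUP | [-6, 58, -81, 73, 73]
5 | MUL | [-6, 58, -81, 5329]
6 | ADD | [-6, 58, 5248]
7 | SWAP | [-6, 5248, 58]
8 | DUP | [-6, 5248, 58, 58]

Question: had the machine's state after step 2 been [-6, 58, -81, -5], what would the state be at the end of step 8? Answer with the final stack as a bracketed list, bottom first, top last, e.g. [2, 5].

state after step 2 := [-6, 58, -81, -5]
3 | PUSH 73 | [-6, 58, -81, -5, 73]
4 | DUP | [-6, 58, -81, -5, 73, 73]
5 | MUL | [-6, 58, -81, -5, 5329]
6 | ADD | [-6, 58, -81, 5324]
7 | SWAP | [-6, 58, 5324, -81]
8 | DUP | [-6, 58, 5324, -81, -81]

[-6, 58, 5324, -81, -81]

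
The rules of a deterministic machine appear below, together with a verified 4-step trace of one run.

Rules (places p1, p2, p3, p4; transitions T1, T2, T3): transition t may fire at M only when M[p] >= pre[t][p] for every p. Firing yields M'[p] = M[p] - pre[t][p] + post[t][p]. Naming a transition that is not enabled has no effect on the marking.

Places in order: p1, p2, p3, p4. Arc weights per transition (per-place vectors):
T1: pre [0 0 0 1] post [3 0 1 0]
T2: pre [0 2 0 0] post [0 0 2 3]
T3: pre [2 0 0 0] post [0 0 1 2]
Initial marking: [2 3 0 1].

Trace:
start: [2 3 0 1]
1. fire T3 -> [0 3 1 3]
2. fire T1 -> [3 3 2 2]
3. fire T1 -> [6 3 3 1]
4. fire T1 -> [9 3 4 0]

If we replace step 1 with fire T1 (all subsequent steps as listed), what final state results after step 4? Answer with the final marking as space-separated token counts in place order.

5 3 1 0

(re-executing from step 1 with the substitution; state before step 1: [2 3 0 1])
1. fire T1 -> [5 3 1 0]
2. fire T1 -> [5 3 1 0]
3. fire T1 -> [5 3 1 0]
4. fire T1 -> [5 3 1 0]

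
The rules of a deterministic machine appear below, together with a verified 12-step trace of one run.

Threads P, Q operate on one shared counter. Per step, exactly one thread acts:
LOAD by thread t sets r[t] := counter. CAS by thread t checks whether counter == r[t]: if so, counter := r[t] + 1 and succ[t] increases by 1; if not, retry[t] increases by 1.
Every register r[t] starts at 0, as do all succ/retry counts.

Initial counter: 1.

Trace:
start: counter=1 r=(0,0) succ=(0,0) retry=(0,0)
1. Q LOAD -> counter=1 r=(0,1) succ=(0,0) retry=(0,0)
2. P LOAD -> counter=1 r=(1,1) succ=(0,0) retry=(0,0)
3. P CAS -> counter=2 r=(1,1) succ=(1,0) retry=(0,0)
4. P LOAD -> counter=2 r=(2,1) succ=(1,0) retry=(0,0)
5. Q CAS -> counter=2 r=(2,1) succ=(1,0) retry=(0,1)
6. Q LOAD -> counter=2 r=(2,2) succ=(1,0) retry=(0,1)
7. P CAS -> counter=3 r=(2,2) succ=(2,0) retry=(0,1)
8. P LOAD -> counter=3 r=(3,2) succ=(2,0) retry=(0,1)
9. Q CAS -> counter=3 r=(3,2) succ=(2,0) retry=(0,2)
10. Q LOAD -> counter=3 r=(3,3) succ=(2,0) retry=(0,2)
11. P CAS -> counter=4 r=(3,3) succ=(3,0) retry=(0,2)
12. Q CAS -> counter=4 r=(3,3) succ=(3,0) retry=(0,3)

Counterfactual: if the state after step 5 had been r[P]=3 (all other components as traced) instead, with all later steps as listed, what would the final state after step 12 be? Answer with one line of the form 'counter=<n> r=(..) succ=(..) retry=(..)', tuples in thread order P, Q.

state after step 5 := counter=2 r=(3,1) succ=(1,0) retry=(0,1)
6. Q LOAD -> counter=2 r=(3,2) succ=(1,0) retry=(0,1)
7. P CAS -> counter=2 r=(3,2) succ=(1,0) retry=(1,1)
8. P LOAD -> counter=2 r=(2,2) succ=(1,0) retry=(1,1)
9. Q CAS -> counter=3 r=(2,2) succ=(1,1) retry=(1,1)
10. Q LOAD -> counter=3 r=(2,3) succ=(1,1) retry=(1,1)
11. P CAS -> counter=3 r=(2,3) succ=(1,1) retry=(2,1)
12. Q CAS -> counter=4 r=(2,3) succ=(1,2) retry=(2,1)

counter=4 r=(2,3) succ=(1,2) retry=(2,1)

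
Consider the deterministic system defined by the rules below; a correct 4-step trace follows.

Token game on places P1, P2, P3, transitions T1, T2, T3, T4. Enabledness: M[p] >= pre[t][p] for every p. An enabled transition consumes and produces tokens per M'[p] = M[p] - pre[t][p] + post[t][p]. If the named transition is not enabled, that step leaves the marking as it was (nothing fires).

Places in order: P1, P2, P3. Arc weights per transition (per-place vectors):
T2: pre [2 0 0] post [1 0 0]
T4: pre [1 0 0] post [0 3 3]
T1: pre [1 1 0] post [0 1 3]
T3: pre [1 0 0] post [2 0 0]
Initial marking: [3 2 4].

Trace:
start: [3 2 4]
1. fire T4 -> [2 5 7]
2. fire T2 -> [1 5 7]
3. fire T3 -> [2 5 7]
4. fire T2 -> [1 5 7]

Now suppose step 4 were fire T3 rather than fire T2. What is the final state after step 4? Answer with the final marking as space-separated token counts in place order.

(re-executing from step 4 with the substitution; state before step 4: [2 5 7])
4. fire T3 -> [3 5 7]

3 5 7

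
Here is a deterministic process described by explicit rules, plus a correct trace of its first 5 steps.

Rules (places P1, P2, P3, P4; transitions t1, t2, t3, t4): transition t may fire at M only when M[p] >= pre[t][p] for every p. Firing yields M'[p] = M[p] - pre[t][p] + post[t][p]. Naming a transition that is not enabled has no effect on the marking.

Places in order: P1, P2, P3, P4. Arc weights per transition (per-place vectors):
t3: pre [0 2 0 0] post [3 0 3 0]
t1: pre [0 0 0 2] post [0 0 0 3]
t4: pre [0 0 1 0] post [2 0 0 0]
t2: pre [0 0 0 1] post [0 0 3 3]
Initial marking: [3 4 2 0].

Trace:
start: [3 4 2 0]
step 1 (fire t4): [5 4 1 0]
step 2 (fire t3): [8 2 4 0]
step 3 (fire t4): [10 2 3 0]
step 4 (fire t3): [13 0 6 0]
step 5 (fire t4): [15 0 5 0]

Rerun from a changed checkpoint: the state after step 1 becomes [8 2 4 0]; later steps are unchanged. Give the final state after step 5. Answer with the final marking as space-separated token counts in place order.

15 0 5 0

state after step 1 := [8 2 4 0]
step 2 (fire t3): [11 0 7 0]
step 3 (fire t4): [13 0 6 0]
step 4 (fire t3): [13 0 6 0]
step 5 (fire t4): [15 0 5 0]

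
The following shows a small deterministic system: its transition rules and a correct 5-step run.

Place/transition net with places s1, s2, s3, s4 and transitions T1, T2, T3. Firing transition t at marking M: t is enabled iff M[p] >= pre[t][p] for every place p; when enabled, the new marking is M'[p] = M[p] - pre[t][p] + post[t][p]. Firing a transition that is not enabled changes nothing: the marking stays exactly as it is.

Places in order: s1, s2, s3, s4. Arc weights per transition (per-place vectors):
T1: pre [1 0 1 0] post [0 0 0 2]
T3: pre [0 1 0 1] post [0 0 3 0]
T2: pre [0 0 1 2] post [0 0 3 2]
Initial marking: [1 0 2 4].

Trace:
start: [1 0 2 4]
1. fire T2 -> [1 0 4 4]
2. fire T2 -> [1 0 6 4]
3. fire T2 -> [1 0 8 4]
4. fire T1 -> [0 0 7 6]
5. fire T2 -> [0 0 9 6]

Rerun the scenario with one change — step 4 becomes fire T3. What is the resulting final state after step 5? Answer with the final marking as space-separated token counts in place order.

1 0 10 4

(re-executing from step 4 with the substitution; state before step 4: [1 0 8 4])
4. fire T3 -> [1 0 8 4]
5. fire T2 -> [1 0 10 4]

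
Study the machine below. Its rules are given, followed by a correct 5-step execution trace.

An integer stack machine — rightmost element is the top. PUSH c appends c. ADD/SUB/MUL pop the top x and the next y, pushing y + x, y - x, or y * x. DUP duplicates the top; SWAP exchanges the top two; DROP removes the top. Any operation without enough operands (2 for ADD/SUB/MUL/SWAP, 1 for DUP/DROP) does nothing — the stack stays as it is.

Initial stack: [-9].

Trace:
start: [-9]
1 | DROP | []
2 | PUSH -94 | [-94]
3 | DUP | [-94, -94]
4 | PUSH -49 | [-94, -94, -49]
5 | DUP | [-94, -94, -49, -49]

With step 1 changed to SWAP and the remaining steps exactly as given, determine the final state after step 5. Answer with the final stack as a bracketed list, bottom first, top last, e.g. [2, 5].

(re-executing from step 1 with the substitution; state before step 1: [-9])
1 | SWAP | [-9]
2 | PUSH -94 | [-9, -94]
3 | DUP | [-9, -94, -94]
4 | PUSH -49 | [-9, -94, -94, -49]
5 | DUP | [-9, -94, -94, -49, -49]

[-9, -94, -94, -49, -49]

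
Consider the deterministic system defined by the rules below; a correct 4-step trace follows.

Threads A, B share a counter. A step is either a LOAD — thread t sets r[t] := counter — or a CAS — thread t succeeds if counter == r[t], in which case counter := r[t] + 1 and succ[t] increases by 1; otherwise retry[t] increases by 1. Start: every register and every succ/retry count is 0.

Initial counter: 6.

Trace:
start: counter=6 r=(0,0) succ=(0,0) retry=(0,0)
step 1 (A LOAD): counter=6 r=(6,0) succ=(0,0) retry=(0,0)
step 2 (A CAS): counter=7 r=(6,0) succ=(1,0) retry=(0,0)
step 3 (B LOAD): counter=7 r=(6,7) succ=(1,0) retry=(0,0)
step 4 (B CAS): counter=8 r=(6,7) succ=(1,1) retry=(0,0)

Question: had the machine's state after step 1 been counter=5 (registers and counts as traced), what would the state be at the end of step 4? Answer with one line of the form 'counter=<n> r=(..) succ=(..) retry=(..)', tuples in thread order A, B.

state after step 1 := counter=5 r=(6,0) succ=(0,0) retry=(0,0)
step 2 (A CAS): counter=5 r=(6,0) succ=(0,0) retry=(1,0)
step 3 (B LOAD): counter=5 r=(6,5) succ=(0,0) retry=(1,0)
step 4 (B CAS): counter=6 r=(6,5) succ=(0,1) retry=(1,0)

counter=6 r=(6,5) succ=(0,1) retry=(1,0)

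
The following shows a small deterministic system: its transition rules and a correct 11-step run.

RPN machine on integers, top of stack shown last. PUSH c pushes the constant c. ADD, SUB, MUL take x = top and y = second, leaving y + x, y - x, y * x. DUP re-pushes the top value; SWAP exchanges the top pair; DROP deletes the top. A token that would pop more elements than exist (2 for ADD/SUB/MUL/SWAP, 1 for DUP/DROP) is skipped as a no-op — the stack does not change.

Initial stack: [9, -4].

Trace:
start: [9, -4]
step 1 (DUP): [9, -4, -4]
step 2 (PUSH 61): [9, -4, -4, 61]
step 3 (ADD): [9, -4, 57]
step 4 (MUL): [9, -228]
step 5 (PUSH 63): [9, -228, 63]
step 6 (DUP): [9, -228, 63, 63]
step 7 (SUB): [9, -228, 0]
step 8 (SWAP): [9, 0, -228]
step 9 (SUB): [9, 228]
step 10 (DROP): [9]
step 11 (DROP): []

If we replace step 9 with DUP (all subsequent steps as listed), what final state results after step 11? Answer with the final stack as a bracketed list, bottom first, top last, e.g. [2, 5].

[9, 0]

(re-executing from step 9 with the substitution; state before step 9: [9, 0, -228])
step 9 (DUP): [9, 0, -228, -228]
step 10 (DROP): [9, 0, -228]
step 11 (DROP): [9, 0]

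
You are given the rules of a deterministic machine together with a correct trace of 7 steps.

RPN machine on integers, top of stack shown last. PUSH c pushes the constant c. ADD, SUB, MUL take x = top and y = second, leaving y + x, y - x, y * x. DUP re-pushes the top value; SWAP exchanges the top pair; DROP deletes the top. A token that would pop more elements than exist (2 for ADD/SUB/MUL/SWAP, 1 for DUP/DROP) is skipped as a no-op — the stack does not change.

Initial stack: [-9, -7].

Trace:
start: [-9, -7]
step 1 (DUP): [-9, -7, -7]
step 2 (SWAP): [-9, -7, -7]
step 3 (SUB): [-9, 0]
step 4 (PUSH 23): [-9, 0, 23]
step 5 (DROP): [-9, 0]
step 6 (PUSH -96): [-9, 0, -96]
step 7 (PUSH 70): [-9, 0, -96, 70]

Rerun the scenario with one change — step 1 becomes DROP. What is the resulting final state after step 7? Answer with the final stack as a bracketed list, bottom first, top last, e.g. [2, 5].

[-9, -96, 70]

(re-executing from step 1 with the substitution; state before step 1: [-9, -7])
step 1 (DROP): [-9]
step 2 (SWAP): [-9]
step 3 (SUB): [-9]
step 4 (PUSH 23): [-9, 23]
step 5 (DROP): [-9]
step 6 (PUSH -96): [-9, -96]
step 7 (PUSH 70): [-9, -96, 70]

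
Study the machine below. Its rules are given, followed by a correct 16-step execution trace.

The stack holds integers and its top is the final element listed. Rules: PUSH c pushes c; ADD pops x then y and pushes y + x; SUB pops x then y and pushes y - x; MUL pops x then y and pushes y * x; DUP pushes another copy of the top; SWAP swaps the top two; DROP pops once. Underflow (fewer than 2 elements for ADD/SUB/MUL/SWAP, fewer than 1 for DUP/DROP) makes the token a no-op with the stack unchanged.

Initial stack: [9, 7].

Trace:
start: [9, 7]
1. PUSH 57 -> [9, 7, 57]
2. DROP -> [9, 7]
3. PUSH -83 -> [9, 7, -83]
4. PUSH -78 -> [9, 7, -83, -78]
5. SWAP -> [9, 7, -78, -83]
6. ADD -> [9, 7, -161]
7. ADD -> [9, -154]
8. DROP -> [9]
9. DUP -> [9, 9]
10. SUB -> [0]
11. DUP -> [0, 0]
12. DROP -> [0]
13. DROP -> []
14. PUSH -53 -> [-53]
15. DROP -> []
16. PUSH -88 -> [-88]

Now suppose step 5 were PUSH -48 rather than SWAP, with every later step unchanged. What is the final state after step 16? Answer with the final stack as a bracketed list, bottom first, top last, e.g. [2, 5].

[9, -88]

(re-executing from step 5 with the substitution; state before step 5: [9, 7, -83, -78])
5. PUSH -48 -> [9, 7, -83, -78, -48]
6. ADD -> [9, 7, -83, -126]
7. ADD -> [9, 7, -209]
8. DROP -> [9, 7]
9. DUP -> [9, 7, 7]
10. SUB -> [9, 0]
11. DUP -> [9, 0, 0]
12. DROP -> [9, 0]
13. DROP -> [9]
14. PUSH -53 -> [9, -53]
15. DROP -> [9]
16. PUSH -88 -> [9, -88]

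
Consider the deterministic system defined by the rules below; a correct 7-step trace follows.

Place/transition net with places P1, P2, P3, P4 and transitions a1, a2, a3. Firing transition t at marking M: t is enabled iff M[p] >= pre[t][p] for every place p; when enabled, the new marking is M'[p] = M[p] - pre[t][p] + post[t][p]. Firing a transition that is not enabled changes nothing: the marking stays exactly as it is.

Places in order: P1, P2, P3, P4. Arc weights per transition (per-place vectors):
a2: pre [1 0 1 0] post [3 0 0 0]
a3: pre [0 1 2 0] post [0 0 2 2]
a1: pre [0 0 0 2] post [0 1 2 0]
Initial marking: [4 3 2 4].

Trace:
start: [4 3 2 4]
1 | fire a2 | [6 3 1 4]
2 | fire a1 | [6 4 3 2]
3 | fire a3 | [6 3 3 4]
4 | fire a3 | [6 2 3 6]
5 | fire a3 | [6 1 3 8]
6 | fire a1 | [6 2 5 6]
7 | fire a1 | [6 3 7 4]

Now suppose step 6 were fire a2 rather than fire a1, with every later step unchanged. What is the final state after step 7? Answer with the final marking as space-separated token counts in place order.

(re-executing from step 6 with the substitution; state before step 6: [6 1 3 8])
6 | fire a2 | [8 1 2 8]
7 | fire a1 | [8 2 4 6]

8 2 4 6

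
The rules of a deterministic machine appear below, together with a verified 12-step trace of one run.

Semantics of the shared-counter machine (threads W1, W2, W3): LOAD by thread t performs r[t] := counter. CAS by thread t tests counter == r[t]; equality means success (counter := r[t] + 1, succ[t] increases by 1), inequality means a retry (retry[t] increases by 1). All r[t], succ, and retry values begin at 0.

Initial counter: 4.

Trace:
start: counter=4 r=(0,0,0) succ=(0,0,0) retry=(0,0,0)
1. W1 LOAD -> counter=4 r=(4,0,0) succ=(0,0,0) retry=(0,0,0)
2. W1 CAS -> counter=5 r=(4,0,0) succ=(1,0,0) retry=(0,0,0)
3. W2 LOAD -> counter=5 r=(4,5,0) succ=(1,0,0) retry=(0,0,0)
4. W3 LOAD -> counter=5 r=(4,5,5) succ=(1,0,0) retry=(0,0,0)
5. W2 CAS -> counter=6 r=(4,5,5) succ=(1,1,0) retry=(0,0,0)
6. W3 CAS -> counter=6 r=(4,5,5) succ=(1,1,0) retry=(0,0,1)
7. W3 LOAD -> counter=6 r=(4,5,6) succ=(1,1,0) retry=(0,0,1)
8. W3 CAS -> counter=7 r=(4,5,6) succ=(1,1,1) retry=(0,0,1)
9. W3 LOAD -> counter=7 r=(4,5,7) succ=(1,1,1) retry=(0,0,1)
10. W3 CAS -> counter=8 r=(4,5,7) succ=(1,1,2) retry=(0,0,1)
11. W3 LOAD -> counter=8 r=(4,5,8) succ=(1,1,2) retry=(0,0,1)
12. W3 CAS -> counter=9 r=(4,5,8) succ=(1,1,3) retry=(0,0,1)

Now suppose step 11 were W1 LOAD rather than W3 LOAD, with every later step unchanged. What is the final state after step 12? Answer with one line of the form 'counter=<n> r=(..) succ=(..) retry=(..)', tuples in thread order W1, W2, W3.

(re-executing from step 11 with the substitution; state before step 11: counter=8 r=(4,5,7) succ=(1,1,2) retry=(0,0,1))
11. W1 LOAD -> counter=8 r=(8,5,7) succ=(1,1,2) retry=(0,0,1)
12. W3 CAS -> counter=8 r=(8,5,7) succ=(1,1,2) retry=(0,0,2)

counter=8 r=(8,5,7) succ=(1,1,2) retry=(0,0,2)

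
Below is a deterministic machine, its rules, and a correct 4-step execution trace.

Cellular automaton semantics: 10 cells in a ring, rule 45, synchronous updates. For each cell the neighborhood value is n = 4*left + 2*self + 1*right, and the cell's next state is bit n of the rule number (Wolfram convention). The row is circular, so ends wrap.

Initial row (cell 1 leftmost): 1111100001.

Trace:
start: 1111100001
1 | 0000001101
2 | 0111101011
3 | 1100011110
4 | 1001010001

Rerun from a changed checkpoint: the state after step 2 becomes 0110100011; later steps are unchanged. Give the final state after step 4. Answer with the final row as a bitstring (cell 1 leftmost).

state after step 2 := 0110100011
3 | 1101101010
4 | 1011011111

1011011111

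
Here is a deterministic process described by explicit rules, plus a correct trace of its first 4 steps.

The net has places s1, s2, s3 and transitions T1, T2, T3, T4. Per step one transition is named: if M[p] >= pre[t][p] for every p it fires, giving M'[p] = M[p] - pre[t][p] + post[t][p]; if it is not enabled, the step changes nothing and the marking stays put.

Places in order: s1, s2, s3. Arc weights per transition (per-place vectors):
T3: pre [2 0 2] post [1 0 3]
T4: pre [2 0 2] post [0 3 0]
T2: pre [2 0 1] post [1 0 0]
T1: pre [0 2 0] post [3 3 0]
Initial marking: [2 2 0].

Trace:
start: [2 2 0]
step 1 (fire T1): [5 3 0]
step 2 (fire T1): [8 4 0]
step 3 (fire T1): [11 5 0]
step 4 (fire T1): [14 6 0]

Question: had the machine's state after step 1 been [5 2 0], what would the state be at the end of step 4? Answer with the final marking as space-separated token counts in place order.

state after step 1 := [5 2 0]
step 2 (fire T1): [8 3 0]
step 3 (fire T1): [11 4 0]
step 4 (fire T1): [14 5 0]

14 5 0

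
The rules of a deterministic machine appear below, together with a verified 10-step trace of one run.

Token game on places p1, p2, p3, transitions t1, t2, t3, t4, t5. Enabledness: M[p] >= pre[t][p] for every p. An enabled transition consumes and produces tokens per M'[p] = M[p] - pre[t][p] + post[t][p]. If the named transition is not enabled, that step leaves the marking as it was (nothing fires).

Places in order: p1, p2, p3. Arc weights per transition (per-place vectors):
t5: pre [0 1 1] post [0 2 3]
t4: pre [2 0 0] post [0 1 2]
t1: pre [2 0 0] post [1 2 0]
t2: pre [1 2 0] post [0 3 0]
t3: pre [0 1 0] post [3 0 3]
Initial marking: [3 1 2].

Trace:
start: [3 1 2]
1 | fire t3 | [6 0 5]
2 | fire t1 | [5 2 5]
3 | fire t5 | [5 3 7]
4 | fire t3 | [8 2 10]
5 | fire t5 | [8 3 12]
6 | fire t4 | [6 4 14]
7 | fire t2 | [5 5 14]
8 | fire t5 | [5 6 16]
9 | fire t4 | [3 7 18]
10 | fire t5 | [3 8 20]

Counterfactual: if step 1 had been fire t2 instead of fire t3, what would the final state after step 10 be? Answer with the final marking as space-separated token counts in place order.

(re-executing from step 1 with the substitution; state before step 1: [3 1 2])
1 | fire t2 | [3 1 2]
2 | fire t1 | [2 3 2]
3 | fire t5 | [2 4 4]
4 | fire t3 | [5 3 7]
5 | fire t5 | [5 4 9]
6 | fire t4 | [3 5 11]
7 | fire t2 | [2 6 11]
8 | fire t5 | [2 7 13]
9 | fire t4 | [0 8 15]
10 | fire t5 | [0 9 17]

0 9 17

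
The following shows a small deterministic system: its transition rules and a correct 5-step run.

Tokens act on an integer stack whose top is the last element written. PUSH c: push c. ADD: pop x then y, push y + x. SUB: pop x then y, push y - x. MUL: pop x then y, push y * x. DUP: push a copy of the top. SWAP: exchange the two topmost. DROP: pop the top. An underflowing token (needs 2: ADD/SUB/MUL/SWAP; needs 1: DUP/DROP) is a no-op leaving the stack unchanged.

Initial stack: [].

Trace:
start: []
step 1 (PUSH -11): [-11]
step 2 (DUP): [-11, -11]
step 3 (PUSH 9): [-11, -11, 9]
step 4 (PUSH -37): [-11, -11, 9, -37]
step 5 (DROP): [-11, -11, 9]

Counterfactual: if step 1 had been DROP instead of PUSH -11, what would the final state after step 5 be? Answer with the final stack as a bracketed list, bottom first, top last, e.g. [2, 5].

(re-executing from step 1 with the substitution; state before step 1: [])
step 1 (DROP): []
step 2 (DUP): []
step 3 (PUSH 9): [9]
step 4 (PUSH -37): [9, -37]
step 5 (DROP): [9]

[9]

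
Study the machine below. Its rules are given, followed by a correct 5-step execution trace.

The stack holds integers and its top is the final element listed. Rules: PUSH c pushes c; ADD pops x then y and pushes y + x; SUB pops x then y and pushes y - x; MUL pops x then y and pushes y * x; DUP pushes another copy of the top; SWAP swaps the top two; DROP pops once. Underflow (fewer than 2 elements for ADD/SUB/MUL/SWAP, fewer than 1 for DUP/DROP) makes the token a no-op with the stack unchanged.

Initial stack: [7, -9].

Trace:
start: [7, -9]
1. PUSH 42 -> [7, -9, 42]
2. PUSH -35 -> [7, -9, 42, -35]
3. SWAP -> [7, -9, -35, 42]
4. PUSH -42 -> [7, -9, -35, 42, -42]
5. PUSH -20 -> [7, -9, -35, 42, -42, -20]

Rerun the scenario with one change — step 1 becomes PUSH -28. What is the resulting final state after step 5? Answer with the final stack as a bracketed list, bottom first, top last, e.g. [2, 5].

[7, -9, -35, -28, -42, -20]

(re-executing from step 1 with the substitution; state before step 1: [7, -9])
1. PUSH -28 -> [7, -9, -28]
2. PUSH -35 -> [7, -9, -28, -35]
3. SWAP -> [7, -9, -35, -28]
4. PUSH -42 -> [7, -9, -35, -28, -42]
5. PUSH -20 -> [7, -9, -35, -28, -42, -20]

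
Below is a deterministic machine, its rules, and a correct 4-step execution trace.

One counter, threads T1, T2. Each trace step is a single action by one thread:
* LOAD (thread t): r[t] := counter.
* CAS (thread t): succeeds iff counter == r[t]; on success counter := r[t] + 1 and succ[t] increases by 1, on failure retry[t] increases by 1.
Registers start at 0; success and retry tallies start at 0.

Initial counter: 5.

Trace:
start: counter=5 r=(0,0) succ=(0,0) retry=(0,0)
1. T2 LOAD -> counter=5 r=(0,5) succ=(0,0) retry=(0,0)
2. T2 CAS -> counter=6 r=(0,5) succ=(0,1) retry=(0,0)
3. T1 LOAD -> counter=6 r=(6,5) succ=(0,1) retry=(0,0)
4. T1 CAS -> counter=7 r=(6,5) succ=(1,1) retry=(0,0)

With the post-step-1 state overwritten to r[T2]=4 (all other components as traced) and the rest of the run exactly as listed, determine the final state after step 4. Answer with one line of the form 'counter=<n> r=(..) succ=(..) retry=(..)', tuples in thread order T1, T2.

counter=6 r=(5,4) succ=(1,0) retry=(0,1)

state after step 1 := counter=5 r=(0,4) succ=(0,0) retry=(0,0)
2. T2 CAS -> counter=5 r=(0,4) succ=(0,0) retry=(0,1)
3. T1 LOAD -> counter=5 r=(5,4) succ=(0,0) retry=(0,1)
4. T1 CAS -> counter=6 r=(5,4) succ=(1,0) retry=(0,1)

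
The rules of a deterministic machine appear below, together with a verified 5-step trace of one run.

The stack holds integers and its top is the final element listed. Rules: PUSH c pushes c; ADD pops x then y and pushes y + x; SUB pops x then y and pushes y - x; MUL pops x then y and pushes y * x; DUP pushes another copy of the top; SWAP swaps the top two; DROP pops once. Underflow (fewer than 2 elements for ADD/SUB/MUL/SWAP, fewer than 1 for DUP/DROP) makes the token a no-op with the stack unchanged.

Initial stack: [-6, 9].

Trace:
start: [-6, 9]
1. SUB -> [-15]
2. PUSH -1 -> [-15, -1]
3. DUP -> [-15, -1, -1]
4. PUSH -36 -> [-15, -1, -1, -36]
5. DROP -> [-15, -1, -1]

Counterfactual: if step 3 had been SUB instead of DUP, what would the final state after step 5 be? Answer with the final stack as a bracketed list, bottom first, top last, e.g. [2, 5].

(re-executing from step 3 with the substitution; state before step 3: [-15, -1])
3. SUB -> [-14]
4. PUSH -36 -> [-14, -36]
5. DROP -> [-14]

[-14]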